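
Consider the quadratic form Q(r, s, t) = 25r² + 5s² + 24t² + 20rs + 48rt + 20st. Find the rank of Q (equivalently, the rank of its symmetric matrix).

Write A = [[25, 10, 24], [10, 5, 10], [24, 10, 24]].
Symmetric row and column elimination reduces A to a congruent diagonal form with pivots 25, 1, 4/5.
That gives 3 positive pivots.
The rank is the number of nonzero pivots: 3.

3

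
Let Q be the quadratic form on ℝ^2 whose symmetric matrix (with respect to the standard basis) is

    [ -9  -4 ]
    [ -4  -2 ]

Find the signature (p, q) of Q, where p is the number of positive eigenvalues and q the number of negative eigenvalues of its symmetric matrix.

An LDLᵀ factorisation of A has diagonal entries -9, -2/9.
So there are 2 negative pivots.

(0, 2)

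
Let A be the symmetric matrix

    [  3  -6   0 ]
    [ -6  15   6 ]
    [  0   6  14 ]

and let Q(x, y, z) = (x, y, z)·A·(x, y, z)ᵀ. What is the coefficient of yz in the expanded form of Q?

12

The coefficient of yz is A[2,3] + A[3,2] = 2·6 = 12.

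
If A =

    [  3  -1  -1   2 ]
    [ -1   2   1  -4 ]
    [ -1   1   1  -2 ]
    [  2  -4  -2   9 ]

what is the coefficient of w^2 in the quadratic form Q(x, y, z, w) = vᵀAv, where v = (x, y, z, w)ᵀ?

The coefficient of w^2 is the diagonal entry A[4,4] = 9.

9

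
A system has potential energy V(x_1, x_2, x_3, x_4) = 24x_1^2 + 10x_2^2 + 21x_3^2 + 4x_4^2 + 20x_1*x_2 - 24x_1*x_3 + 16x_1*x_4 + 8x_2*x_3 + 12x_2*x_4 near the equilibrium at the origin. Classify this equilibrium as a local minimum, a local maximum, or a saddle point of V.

local minimum

The Hessian at the origin is H = [[48, 20, -24, 16], [20, 20, 8, 12], [-24, 8, 42, 0], [16, 12, 0, 8]].
Symmetric row and column elimination reduces H to a congruent diagonal form with pivots 48, 35/3, 78/35, 8/39.
So there are 4 positive pivots.
H is positive definite, so the origin is a strict local minimum.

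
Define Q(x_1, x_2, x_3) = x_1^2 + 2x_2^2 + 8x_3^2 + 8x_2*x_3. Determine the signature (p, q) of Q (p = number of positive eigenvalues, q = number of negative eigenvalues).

(2, 0)

Write A = [[1, 0, 0], [0, 2, 4], [0, 4, 8]].
Congruent diagonalization of A (simultaneous row and column reduction) yields pivots 1, 2, 0.
Counting signs: 2 positive, 1 zero.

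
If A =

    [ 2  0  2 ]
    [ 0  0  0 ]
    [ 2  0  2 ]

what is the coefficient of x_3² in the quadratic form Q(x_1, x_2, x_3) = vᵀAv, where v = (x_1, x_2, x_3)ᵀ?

2

The coefficient of x_3² is the diagonal entry A[3,3] = 2.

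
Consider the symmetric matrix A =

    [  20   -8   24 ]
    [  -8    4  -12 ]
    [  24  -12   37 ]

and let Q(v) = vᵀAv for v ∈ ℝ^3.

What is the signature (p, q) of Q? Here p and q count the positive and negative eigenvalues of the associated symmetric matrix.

Applying the same elementary operations to the rows and columns of A produces a congruent diagonal matrix with entries 20, 4/5, 1.
So there are 3 positive pivots.

(3, 0)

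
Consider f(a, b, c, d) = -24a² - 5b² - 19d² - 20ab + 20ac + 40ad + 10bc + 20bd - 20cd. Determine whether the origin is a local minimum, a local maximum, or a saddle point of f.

The Hessian at the origin is H = [[-48, -20, 20, 40], [-20, -10, 10, 20], [20, 10, 0, -20], [40, 20, -20, -38]].
An LDLᵀ factorisation of H has diagonal entries -48, -5/3, 10, 2.
So there are 2 positive, 2 negative pivots.
H is indefinite, so the origin is a saddle point.

saddle point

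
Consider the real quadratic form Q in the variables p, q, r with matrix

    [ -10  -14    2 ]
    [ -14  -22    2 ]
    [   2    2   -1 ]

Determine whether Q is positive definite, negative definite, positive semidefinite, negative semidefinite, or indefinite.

negative definite

Symmetric row and column elimination reduces A to a congruent diagonal form with pivots -10, -12/5, -1/3.
So there are 3 negative pivots.
Hence Q is negative definite.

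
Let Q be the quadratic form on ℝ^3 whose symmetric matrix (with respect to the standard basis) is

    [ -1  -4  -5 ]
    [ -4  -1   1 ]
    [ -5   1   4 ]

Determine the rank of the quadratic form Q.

Applying the same elementary operations to the rows and columns of A produces a congruent diagonal matrix with entries -1, 15, -2/5.
So there are 1 positive, 2 negative pivots.
The rank is the number of nonzero pivots: 3.

3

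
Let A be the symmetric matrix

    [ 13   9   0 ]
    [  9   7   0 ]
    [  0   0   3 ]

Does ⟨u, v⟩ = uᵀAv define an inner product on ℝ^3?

An LDLᵀ factorisation of A has diagonal entries 13, 10/13, 3.
Counting signs: 3 positive.
Hence Q is positive definite.
⟨·,·⟩ is an inner product exactly when A is positive definite.

yes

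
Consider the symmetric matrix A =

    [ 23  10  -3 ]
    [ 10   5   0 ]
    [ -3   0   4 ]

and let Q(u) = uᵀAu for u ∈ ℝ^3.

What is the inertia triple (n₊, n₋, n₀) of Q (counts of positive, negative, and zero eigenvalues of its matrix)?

Symmetric row and column elimination reduces A to a congruent diagonal form with pivots 23, 15/23, 1.
So there are 3 positive pivots.

(3, 0, 0)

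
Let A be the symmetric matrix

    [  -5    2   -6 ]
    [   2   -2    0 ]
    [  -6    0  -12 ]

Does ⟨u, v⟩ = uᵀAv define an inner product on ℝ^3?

Congruent diagonalization of A (simultaneous row and column reduction) yields pivots -5, -6/5, 0.
That gives 2 negative, 1 zero pivots.
Hence Q is negative semidefinite.
⟨·,·⟩ is an inner product exactly when A is positive definite.

no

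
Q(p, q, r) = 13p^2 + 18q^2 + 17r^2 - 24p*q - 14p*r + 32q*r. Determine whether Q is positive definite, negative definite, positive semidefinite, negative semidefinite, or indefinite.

positive definite

The symmetric matrix is A = [[13, -12, -7], [-12, 18, 16], [-7, 16, 17]].
Congruent diagonalization of A (simultaneous row and column reduction) yields pivots 13, 90/13, 4/45.
That gives 3 positive pivots.
Hence Q is positive definite.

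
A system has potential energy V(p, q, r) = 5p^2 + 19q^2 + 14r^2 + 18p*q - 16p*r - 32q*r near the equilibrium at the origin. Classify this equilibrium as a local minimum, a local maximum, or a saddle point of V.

The Hessian at the origin is H = [[10, 18, -16], [18, 38, -32], [-16, -32, 28]].
An LDLᵀ factorisation of H has diagonal entries 10, 28/5, 4/7.
So there are 3 positive pivots.
H is positive definite, so the origin is a strict local minimum.

local minimum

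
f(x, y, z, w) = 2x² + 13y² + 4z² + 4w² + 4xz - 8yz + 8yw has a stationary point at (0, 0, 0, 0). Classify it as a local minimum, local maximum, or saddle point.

local minimum

The Hessian at the origin is H = [[4, 0, 4, 0], [0, 26, -8, 8], [4, -8, 8, 0], [0, 8, 0, 8]].
Symmetric row and column elimination reduces H to a congruent diagonal form with pivots 4, 26, 20/13, 8/5.
So there are 4 positive pivots.
H is positive definite, so the origin is a strict local minimum.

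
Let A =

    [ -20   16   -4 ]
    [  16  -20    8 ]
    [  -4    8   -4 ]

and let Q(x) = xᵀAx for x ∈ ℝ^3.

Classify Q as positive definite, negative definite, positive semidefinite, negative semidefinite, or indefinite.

negative semidefinite

Congruent diagonalization of A (simultaneous row and column reduction) yields pivots -20, -36/5, 0.
So there are 2 negative, 1 zero pivots.
Hence Q is negative semidefinite.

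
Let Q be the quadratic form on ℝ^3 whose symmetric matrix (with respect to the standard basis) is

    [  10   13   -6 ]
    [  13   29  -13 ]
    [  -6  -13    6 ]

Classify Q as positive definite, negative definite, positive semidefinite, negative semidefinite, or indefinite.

Leading principal minors: Δ_1 = 10, Δ_2 = 121, Δ_3 = 20.
All leading principal minors are positive, so by Sylvester's criterion Q is positive definite.

positive definite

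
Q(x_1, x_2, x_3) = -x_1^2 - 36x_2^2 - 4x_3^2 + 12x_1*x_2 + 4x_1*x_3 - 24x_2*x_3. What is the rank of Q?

1

Write A = [[-1, 6, 2], [6, -36, -12], [2, -12, -4]].
Row-reducing A symmetrically gives the diagonal entries -1, 0, 0.
Counting signs: 1 negative, 2 zero.
The rank is the number of nonzero pivots: 1.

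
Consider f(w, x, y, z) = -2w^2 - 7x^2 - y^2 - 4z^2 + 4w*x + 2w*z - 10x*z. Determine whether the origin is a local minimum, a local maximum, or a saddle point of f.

The Hessian at the origin is H = [[-4, 4, 0, 2], [4, -14, 0, -10], [0, 0, -2, 0], [2, -10, 0, -8]].
An LDLᵀ factorisation of H has diagonal entries -4, -10, -2, -3/5.
Counting signs: 4 negative.
H is negative definite, so the origin is a strict local maximum.

local maximum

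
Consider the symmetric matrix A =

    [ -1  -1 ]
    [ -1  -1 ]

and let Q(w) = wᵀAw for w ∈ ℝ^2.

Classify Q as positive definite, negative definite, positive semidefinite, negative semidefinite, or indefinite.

For the 2×2 matrix [[-1, -1], [-1, -1]]: det = -1·-1 − (-1)² = 0, trace = -2.
det = 0 so one eigenvalue is zero; the form is semidefinite with the sign of the trace.

negative semidefinite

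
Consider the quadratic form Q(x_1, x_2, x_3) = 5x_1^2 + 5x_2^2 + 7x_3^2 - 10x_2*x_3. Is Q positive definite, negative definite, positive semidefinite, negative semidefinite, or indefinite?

positive definite

The associated matrix is A = [[5, 0, 0], [0, 5, -5], [0, -5, 7]].
Row-reducing A symmetrically gives the diagonal entries 5, 5, 2.
So there are 3 positive pivots.
Hence Q is positive definite.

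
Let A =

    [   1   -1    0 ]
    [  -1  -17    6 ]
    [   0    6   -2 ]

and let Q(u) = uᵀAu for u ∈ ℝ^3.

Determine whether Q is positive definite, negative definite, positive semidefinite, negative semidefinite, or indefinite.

Applying the same elementary operations to the rows and columns of A produces a congruent diagonal matrix with entries 1, -18, 0.
So there are 1 positive, 1 negative, 1 zero pivots.
Hence Q is indefinite.

indefinite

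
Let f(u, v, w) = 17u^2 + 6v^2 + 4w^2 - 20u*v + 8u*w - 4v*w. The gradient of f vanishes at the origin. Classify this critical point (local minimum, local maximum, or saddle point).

The Hessian at the origin is H = [[34, -20, 8], [-20, 12, -4], [8, -4, 8]].
Row-reducing H symmetrically gives the diagonal entries 34, 4/17, 4.
Counting signs: 3 positive.
H is positive definite, so the origin is a strict local minimum.

local minimum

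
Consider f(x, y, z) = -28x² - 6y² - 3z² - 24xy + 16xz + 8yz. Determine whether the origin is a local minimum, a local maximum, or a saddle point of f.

The Hessian at the origin is H = [[-56, -24, 16], [-24, -12, 8], [16, 8, -6]].
An LDLᵀ factorisation of H has diagonal entries -56, -12/7, -2/3.
So there are 3 negative pivots.
H is negative definite, so the origin is a strict local maximum.

local maximum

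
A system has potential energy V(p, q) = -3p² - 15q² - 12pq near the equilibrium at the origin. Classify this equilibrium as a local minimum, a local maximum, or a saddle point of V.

The Hessian at the origin is H = [[-6, -12], [-12, -30]].
det H = -6·-30 − (-12)² = 36 > 0 and H[1,1] = -6 < 0, so H is negative definite.
Therefore the origin is a local maximum.

local maximum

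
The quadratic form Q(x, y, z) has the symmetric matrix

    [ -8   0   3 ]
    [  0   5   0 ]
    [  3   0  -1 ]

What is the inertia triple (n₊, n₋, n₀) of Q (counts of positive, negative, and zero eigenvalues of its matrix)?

An LDLᵀ factorisation of A has diagonal entries -8, 5, 1/8.
That gives 2 positive, 1 negative pivots.

(2, 1, 0)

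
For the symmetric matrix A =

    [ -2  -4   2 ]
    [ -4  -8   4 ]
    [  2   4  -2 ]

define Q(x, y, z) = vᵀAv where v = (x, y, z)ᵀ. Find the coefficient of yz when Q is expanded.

The coefficient of yz is A[2,3] + A[3,2] = 2·4 = 8.

8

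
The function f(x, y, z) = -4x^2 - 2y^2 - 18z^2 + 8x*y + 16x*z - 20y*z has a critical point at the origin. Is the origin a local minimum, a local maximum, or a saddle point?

The Hessian at the origin is H = [[-8, 8, 16], [8, -4, -20], [16, -20, -36]].
Congruent diagonalization of H (simultaneous row and column reduction) yields pivots -8, 4, -8.
So there are 1 positive, 2 negative pivots.
H is indefinite, so the origin is a saddle point.

saddle point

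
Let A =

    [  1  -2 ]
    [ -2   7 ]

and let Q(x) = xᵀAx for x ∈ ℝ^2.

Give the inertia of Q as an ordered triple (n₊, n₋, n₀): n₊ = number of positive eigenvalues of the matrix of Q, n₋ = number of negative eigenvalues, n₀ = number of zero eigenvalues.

Applying the same elementary operations to the rows and columns of A produces a congruent diagonal matrix with entries 1, 3.
That gives 2 positive pivots.

(2, 0, 0)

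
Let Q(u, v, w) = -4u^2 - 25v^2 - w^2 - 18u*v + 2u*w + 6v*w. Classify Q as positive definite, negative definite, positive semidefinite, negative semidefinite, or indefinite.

negative definite

The associated matrix is A = [[-4, -9, 1], [-9, -25, 3], [1, 3, -1]].
Symmetric row and column elimination reduces A to a congruent diagonal form with pivots -4, -19/4, -12/19.
That gives 3 negative pivots.
Hence Q is negative definite.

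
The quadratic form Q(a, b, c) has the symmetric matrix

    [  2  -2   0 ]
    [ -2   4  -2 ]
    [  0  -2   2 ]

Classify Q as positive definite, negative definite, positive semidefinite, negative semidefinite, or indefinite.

Congruent diagonalization of A (simultaneous row and column reduction) yields pivots 2, 2, 0.
So there are 2 positive, 1 zero pivots.
Hence Q is positive semidefinite.

positive semidefinite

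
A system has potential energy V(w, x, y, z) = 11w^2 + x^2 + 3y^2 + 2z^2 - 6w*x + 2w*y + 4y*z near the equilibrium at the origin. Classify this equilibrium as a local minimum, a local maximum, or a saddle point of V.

local minimum

The Hessian at the origin is H = [[22, -6, 2, 0], [-6, 2, 0, 0], [2, 0, 6, 4], [0, 0, 4, 4]].
Symmetric row and column elimination reduces H to a congruent diagonal form with pivots 22, 4/11, 5, 4/5.
That gives 4 positive pivots.
H is positive definite, so the origin is a strict local minimum.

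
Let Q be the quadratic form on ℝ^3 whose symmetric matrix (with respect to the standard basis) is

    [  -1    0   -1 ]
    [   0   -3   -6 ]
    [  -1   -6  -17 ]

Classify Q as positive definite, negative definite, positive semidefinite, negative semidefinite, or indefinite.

negative definite

Congruent diagonalization of A (simultaneous row and column reduction) yields pivots -1, -3, -4.
So there are 3 negative pivots.
Hence Q is negative definite.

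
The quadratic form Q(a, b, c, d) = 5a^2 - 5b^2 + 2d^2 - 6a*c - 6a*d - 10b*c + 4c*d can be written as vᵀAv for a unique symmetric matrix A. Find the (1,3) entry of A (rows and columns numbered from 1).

The coefficient of a·c in Q is -6. For a symmetric A this equals A[1,3] + A[3,1] = 2·A[1,3].
So A[1,3] = -6/2 = -3.

-3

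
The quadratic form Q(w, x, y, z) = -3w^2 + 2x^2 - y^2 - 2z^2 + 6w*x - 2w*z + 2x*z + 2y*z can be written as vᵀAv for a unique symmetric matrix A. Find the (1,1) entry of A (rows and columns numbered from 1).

The coefficient of w^2 in Q is -3, and that is exactly A[1,1].

-3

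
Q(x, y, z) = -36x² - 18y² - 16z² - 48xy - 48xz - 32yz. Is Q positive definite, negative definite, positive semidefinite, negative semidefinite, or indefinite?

Write A = [[-36, -24, -24], [-24, -18, -16], [-24, -16, -16]].
Applying the same elementary operations to the rows and columns of A produces a congruent diagonal matrix with entries -36, -2, 0.
So there are 2 negative, 1 zero pivots.
Hence Q is negative semidefinite.

negative semidefinite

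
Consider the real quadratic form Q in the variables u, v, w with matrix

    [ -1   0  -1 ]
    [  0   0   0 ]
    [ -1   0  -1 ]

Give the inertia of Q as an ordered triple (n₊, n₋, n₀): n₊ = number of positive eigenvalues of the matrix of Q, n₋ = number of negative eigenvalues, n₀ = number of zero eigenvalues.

(0, 1, 2)

Row-reducing A symmetrically gives the diagonal entries -1, 0, 0.
That gives 1 negative, 2 zero pivots.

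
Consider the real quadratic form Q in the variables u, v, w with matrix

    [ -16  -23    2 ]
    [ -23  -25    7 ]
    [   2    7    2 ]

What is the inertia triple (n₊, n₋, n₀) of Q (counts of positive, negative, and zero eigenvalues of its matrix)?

(2, 1, 0)

An LDLᵀ factorisation of A has diagonal entries -16, 129/16, 6/43.
That gives 2 positive, 1 negative pivots.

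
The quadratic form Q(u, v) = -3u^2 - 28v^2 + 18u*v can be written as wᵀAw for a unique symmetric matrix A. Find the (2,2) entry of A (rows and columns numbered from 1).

-28

The coefficient of v^2 in Q is -28, and that is exactly A[2,2].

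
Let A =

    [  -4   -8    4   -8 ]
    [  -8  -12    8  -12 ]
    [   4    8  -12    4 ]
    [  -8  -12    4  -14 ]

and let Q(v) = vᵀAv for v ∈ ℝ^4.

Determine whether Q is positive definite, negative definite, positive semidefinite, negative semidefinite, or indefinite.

indefinite

Row-reducing A symmetrically gives the diagonal entries -4, 4, -8, 0.
So there are 1 positive, 2 negative, 1 zero pivots.
Hence Q is indefinite.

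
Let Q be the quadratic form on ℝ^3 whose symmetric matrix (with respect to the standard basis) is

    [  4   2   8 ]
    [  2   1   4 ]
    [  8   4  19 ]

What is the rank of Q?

Applying the same elementary operations to the rows and columns of A produces a congruent diagonal matrix with entries 4, 0, 3.
Counting signs: 2 positive, 1 zero.
The rank is the number of nonzero pivots: 2.

2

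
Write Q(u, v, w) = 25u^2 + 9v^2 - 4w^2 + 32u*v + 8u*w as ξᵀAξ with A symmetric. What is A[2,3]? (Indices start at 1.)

0

The coefficient of v·w in Q is 0. For a symmetric A this equals A[2,3] + A[3,2] = 2·A[2,3].
So A[2,3] = 0/2 = 0.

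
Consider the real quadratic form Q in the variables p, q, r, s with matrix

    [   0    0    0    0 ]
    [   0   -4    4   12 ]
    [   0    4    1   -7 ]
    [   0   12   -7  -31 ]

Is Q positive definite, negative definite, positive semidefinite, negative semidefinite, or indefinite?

indefinite

Row-reducing A symmetrically gives the diagonal entries 0, -4, 5, 0.
That gives 1 positive, 1 negative, 2 zero pivots.
Hence Q is indefinite.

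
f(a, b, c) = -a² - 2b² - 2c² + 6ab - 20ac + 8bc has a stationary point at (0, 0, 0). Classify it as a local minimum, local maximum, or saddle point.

The Hessian at the origin is H = [[-2, 6, -20], [6, -4, 8], [-20, 8, -4]].
Symmetric row and column elimination reduces H to a congruent diagonal form with pivots -2, 14, 20/7.
Counting signs: 2 positive, 1 negative.
H is indefinite, so the origin is a saddle point.

saddle point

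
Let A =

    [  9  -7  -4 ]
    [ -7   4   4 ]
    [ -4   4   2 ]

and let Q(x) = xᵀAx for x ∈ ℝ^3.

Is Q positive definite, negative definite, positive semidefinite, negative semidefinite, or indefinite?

Applying the same elementary operations to the rows and columns of A produces a congruent diagonal matrix with entries 9, -13/9, 10/13.
So there are 2 positive, 1 negative pivots.
Hence Q is indefinite.

indefinite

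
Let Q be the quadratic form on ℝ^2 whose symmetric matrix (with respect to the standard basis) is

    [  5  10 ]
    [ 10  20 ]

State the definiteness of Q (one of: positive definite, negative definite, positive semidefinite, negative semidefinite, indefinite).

positive semidefinite

Applying the same elementary operations to the rows and columns of A produces a congruent diagonal matrix with entries 5, 0.
That gives 1 positive, 1 zero pivots.
Hence Q is positive semidefinite.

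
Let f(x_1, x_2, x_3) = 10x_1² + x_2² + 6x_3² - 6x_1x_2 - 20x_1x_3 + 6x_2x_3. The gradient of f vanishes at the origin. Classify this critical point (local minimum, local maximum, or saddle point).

The Hessian at the origin is H = [[20, -6, -20], [-6, 2, 6], [-20, 6, 12]].
Applying the same elementary operations to the rows and columns of H produces a congruent diagonal matrix with entries 20, 1/5, -8.
Counting signs: 2 positive, 1 negative.
H is indefinite, so the origin is a saddle point.

saddle point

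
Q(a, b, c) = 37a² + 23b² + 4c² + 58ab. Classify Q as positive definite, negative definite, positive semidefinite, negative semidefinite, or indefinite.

The associated matrix is A = [[37, 29, 0], [29, 23, 0], [0, 0, 4]].
Congruent diagonalization of A (simultaneous row and column reduction) yields pivots 37, 10/37, 4.
So there are 3 positive pivots.
Hence Q is positive definite.

positive definite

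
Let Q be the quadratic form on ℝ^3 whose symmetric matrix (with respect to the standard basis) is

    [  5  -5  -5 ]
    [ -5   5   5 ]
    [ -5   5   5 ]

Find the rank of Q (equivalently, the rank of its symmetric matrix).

Symmetric row and column elimination reduces A to a congruent diagonal form with pivots 5, 0, 0.
Counting signs: 1 positive, 2 zero.
The rank is the number of nonzero pivots: 1.

1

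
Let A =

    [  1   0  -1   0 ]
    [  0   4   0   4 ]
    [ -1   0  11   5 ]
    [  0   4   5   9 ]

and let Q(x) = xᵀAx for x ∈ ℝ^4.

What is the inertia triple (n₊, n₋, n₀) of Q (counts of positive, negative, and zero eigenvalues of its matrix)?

(4, 0, 0)

Congruent diagonalization of A (simultaneous row and column reduction) yields pivots 1, 4, 10, 5/2.
That gives 4 positive pivots.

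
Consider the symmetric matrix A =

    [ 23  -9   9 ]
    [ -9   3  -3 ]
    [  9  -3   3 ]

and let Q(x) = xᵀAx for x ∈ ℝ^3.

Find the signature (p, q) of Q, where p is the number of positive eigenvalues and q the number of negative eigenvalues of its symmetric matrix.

(1, 1)

Row-reducing A symmetrically gives the diagonal entries 23, -12/23, 0.
Counting signs: 1 positive, 1 negative, 1 zero.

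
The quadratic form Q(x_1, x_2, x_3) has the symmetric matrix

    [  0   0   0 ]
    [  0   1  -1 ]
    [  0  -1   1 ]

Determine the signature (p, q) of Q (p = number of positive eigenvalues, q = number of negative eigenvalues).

Symmetric row and column elimination reduces A to a congruent diagonal form with pivots 0, 1, 0.
That gives 1 positive, 2 zero pivots.

(1, 0)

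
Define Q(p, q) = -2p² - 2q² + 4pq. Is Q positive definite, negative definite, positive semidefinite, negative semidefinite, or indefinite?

The associated matrix is A = [[-2, 2], [2, -2]].
Row-reducing A symmetrically gives the diagonal entries -2, 0.
That gives 1 negative, 1 zero pivots.
Hence Q is negative semidefinite.

negative semidefinite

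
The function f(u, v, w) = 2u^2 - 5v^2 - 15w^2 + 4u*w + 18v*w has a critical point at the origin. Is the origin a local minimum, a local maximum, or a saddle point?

saddle point

The Hessian at the origin is H = [[4, 0, 4], [0, -10, 18], [4, 18, -30]].
An LDLᵀ factorisation of H has diagonal entries 4, -10, -8/5.
So there are 1 positive, 2 negative pivots.
H is indefinite, so the origin is a saddle point.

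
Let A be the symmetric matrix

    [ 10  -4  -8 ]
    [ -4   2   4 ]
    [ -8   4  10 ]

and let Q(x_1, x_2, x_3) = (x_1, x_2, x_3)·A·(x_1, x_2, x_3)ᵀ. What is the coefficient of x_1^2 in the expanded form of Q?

10

The coefficient of x_1^2 is the diagonal entry A[1,1] = 10.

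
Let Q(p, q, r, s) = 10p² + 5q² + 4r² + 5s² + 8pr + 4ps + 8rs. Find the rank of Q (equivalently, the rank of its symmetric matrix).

The symmetric matrix is A = [[10, 0, 4, 2], [0, 5, 0, 0], [4, 0, 4, 4], [2, 0, 4, 5]].
Applying the same elementary operations to the rows and columns of A produces a congruent diagonal matrix with entries 10, 5, 12/5, 1/3.
Counting signs: 4 positive.
The rank is the number of nonzero pivots: 4.

4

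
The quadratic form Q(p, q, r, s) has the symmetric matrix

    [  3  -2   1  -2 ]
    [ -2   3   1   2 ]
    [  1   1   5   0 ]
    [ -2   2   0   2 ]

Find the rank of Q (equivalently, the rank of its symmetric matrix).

4

Row-reducing A symmetrically gives the diagonal entries 3, 5/3, 3, 2/5.
Counting signs: 4 positive.
The rank is the number of nonzero pivots: 4.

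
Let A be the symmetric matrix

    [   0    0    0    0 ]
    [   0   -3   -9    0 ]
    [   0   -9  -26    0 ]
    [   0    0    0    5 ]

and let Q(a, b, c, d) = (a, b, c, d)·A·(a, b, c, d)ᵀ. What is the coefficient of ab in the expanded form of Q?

0

The coefficient of ab is A[1,2] + A[2,1] = 2·0 = 0.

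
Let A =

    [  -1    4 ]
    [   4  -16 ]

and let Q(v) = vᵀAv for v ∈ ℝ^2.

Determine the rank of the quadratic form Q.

Row-reducing A symmetrically gives the diagonal entries -1, 0.
So there are 1 negative, 1 zero pivots.
The rank is the number of nonzero pivots: 1.

1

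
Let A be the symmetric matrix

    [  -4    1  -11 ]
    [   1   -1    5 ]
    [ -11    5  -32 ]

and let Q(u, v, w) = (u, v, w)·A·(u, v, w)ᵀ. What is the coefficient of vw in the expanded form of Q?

The coefficient of vw is A[2,3] + A[3,2] = 2·5 = 10.

10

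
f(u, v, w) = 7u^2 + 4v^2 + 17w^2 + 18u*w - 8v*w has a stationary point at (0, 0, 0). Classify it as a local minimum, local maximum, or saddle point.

local minimum

The Hessian at the origin is H = [[14, 0, 18], [0, 8, -8], [18, -8, 34]].
Congruent diagonalization of H (simultaneous row and column reduction) yields pivots 14, 8, 20/7.
So there are 3 positive pivots.
H is positive definite, so the origin is a strict local minimum.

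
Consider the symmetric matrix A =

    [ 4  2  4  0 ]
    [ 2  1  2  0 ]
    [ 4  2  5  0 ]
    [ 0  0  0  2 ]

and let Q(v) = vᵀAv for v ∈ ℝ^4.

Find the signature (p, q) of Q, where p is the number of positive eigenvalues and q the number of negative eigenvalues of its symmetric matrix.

(3, 0)

Symmetric row and column elimination reduces A to a congruent diagonal form with pivots 4, 0, 1, 2.
That gives 3 positive, 1 zero pivots.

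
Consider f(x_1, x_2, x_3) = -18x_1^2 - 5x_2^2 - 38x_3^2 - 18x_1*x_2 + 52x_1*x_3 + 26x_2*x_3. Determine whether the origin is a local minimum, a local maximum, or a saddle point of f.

local maximum

The Hessian at the origin is H = [[-36, -18, 52], [-18, -10, 26], [52, 26, -76]].
Applying the same elementary operations to the rows and columns of H produces a congruent diagonal matrix with entries -36, -1, -8/9.
That gives 3 negative pivots.
H is negative definite, so the origin is a strict local maximum.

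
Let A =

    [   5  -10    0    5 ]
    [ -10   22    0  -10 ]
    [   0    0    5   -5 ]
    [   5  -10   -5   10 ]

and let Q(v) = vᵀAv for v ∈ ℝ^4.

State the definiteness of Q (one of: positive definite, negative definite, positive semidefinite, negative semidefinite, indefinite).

positive semidefinite

Symmetric row and column elimination reduces A to a congruent diagonal form with pivots 5, 2, 5, 0.
That gives 3 positive, 1 zero pivots.
Hence Q is positive semidefinite.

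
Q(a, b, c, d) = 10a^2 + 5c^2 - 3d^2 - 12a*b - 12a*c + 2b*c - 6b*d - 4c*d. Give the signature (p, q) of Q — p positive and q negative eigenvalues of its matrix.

(2, 2)

The associated matrix is A = [[10, -6, -6, 0], [-6, 0, 1, -3], [-6, 1, 5, -2], [0, -3, -2, -3]].
Symmetric row and column elimination reduces A to a congruent diagonal form with pivots 10, -18/5, 59/18, -30/59.
Counting signs: 2 positive, 2 negative.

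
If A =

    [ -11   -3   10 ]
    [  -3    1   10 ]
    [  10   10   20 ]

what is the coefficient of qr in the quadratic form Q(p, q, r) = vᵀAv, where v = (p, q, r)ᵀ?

20

The coefficient of qr is A[2,3] + A[3,2] = 2·10 = 20.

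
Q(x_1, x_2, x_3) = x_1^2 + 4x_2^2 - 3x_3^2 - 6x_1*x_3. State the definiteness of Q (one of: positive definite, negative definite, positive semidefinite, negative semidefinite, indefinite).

indefinite

Write A = [[1, 0, -3], [0, 4, 0], [-3, 0, -3]].
An LDLᵀ factorisation of A has diagonal entries 1, 4, -12.
Counting signs: 2 positive, 1 negative.
Hence Q is indefinite.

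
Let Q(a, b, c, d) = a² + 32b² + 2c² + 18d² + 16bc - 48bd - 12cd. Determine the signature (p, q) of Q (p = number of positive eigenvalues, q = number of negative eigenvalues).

(2, 0)

Write A = [[1, 0, 0, 0], [0, 32, 8, -24], [0, 8, 2, -6], [0, -24, -6, 18]].
Row-reducing A symmetrically gives the diagonal entries 1, 32, 0, 0.
So there are 2 positive, 2 zero pivots.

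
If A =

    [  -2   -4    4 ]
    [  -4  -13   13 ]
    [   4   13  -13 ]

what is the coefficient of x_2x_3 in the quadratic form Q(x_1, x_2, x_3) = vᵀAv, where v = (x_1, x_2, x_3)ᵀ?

26

The coefficient of x_2x_3 is A[2,3] + A[3,2] = 2·13 = 26.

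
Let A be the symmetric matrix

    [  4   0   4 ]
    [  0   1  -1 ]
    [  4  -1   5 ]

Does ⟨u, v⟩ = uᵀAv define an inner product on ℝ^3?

no

Applying the same elementary operations to the rows and columns of A produces a congruent diagonal matrix with entries 4, 1, 0.
That gives 2 positive, 1 zero pivots.
Hence Q is positive semidefinite.
⟨·,·⟩ is an inner product exactly when A is positive definite.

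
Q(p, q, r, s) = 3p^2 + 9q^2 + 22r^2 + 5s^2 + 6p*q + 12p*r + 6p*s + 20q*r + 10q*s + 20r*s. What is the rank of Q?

Write A = [[3, 3, 6, 3], [3, 9, 10, 5], [6, 10, 22, 10], [3, 5, 10, 5]].
Symmetric row and column elimination reduces A to a congruent diagonal form with pivots 3, 6, 22/3, 4/11.
So there are 4 positive pivots.
The rank is the number of nonzero pivots: 4.

4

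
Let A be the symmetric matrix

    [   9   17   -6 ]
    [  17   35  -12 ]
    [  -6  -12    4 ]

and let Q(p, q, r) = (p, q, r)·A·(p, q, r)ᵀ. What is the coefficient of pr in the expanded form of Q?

The coefficient of pr is A[1,3] + A[3,1] = 2·(-6) = -12.

-12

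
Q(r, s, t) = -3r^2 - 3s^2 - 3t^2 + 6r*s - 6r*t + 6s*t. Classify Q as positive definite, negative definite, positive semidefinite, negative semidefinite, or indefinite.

The associated matrix is A = [[-3, 3, -3], [3, -3, 3], [-3, 3, -3]].
Symmetric row and column elimination reduces A to a congruent diagonal form with pivots -3, 0, 0.
So there are 1 negative, 2 zero pivots.
Hence Q is negative semidefinite.

negative semidefinite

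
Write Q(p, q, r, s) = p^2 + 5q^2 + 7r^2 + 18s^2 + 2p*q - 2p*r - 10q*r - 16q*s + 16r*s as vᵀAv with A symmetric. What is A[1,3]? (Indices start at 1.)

-1

The coefficient of p·r in Q is -2. For a symmetric A this equals A[1,3] + A[3,1] = 2·A[1,3].
So A[1,3] = -2/2 = -1.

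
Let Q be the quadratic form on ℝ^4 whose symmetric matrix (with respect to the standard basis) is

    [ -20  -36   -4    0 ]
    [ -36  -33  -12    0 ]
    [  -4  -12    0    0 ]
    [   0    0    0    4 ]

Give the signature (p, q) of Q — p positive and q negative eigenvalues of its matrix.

(3, 1)

Symmetric row and column elimination reduces A to a congruent diagonal form with pivots -20, 159/5, 4/53, 4.
Counting signs: 3 positive, 1 negative.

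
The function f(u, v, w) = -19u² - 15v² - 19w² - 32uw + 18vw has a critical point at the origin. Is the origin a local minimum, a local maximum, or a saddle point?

local maximum

The Hessian at the origin is H = [[-38, 0, -32], [0, -30, 18], [-32, 18, -38]].
Congruent diagonalization of H (simultaneous row and column reduction) yields pivots -38, -30, -24/95.
Counting signs: 3 negative.
H is negative definite, so the origin is a strict local maximum.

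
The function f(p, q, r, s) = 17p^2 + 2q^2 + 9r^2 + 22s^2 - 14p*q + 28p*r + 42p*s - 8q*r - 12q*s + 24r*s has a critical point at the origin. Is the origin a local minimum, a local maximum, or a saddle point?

saddle point

The Hessian at the origin is H = [[34, -14, 28, 42], [-14, 4, -8, -12], [28, -8, 18, 24], [42, -12, 24, 44]].
Row-reducing H symmetrically gives the diagonal entries 34, -30/17, 2, 8.
So there are 3 positive, 1 negative pivots.
H is indefinite, so the origin is a saddle point.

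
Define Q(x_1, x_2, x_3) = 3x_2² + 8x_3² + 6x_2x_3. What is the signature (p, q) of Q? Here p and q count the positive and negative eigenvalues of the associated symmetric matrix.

(2, 0)

The associated matrix is A = [[0, 0, 0], [0, 3, 3], [0, 3, 8]].
Congruent diagonalization of A (simultaneous row and column reduction) yields pivots 0, 3, 5.
Counting signs: 2 positive, 1 zero.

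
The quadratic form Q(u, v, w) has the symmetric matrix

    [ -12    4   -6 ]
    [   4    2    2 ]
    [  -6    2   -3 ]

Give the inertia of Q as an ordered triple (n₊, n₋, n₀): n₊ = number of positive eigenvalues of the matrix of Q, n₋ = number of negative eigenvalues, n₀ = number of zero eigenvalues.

(1, 1, 1)

Row-reducing A symmetrically gives the diagonal entries -12, 10/3, 0.
That gives 1 positive, 1 negative, 1 zero pivots.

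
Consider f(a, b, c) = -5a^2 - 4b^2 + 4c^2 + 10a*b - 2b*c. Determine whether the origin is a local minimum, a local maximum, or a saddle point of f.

saddle point

The Hessian at the origin is H = [[-10, 10, 0], [10, -8, -2], [0, -2, 8]].
Row-reducing H symmetrically gives the diagonal entries -10, 2, 6.
So there are 2 positive, 1 negative pivots.
H is indefinite, so the origin is a saddle point.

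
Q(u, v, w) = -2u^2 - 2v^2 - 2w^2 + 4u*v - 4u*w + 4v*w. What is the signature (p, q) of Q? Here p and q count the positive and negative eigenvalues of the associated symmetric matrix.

(0, 1)

Write A = [[-2, 2, -2], [2, -2, 2], [-2, 2, -2]].
Symmetric row and column elimination reduces A to a congruent diagonal form with pivots -2, 0, 0.
That gives 1 negative, 2 zero pivots.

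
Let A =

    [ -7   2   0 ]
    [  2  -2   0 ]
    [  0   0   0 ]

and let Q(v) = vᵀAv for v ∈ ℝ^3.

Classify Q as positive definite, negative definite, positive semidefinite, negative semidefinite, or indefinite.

Congruent diagonalization of A (simultaneous row and column reduction) yields pivots -7, -10/7, 0.
Counting signs: 2 negative, 1 zero.
Hence Q is negative semidefinite.

negative semidefinite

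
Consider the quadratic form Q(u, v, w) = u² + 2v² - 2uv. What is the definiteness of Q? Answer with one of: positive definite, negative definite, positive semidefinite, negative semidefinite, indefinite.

positive semidefinite

The symmetric matrix is A = [[1, -1, 0], [-1, 2, 0], [0, 0, 0]].
Row-reducing A symmetrically gives the diagonal entries 1, 1, 0.
Counting signs: 2 positive, 1 zero.
Hence Q is positive semidefinite.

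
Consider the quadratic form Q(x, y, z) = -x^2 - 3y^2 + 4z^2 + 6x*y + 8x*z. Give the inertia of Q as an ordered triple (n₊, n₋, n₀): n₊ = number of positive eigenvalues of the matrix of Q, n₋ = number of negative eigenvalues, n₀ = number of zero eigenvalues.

(1, 2, 0)

The associated matrix is A = [[-1, 3, 4], [3, -3, 0], [4, 0, 4]].
Symmetric row and column elimination reduces A to a congruent diagonal form with pivots -1, 6, -4.
Counting signs: 1 positive, 2 negative.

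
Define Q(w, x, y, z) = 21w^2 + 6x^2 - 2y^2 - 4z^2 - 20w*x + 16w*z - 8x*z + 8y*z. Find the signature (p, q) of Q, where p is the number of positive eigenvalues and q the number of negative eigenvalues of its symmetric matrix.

(3, 1)

The symmetric matrix is A = [[21, -10, 0, 8], [-10, 6, 0, -4], [0, 0, -2, 4], [8, -4, 4, -4]].
Symmetric row and column elimination reduces A to a congruent diagonal form with pivots 21, 26/21, -2, 12/13.
So there are 3 positive, 1 negative pivots.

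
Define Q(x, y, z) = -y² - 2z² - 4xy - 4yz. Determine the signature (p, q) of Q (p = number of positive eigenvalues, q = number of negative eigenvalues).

The symmetric matrix is A = [[0, -2, 0], [-2, -1, -2], [0, -2, -2]].
By Sylvester's law of inertia any congruent diagonalization of A has 1 positive, 2 negative and 0 zero entries.

(1, 2)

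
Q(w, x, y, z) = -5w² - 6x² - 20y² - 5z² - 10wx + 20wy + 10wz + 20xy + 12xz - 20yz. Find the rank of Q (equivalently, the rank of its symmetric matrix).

Write A = [[-5, -5, 10, 5], [-5, -6, 10, 6], [10, 10, -20, -10], [5, 6, -10, -5]].
Congruent diagonalization of A (simultaneous row and column reduction) yields pivots -5, -1, 0, 1.
Counting signs: 1 positive, 2 negative, 1 zero.
The rank is the number of nonzero pivots: 3.

3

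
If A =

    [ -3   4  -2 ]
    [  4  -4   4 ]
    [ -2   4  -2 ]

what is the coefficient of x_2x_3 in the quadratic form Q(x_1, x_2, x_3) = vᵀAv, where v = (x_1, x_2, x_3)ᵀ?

The coefficient of x_2x_3 is A[2,3] + A[3,2] = 2·4 = 8.

8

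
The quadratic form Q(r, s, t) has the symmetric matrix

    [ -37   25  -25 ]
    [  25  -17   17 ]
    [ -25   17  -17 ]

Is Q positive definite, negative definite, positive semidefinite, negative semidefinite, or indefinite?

negative semidefinite

Congruent diagonalization of A (simultaneous row and column reduction) yields pivots -37, -4/37, 0.
Counting signs: 2 negative, 1 zero.
Hence Q is negative semidefinite.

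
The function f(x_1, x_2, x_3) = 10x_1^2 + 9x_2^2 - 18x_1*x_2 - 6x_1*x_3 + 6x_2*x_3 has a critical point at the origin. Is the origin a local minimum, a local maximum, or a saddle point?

saddle point

The Hessian at the origin is H = [[20, -18, -6], [-18, 18, 6], [-6, 6, 0]].
Row-reducing H symmetrically gives the diagonal entries 20, 9/5, -2.
So there are 2 positive, 1 negative pivots.
H is indefinite, so the origin is a saddle point.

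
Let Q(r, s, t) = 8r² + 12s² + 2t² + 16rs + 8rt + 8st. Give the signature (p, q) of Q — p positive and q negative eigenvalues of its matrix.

(2, 0)

The symmetric matrix is A = [[8, 8, 4], [8, 12, 4], [4, 4, 2]].
Symmetric row and column elimination reduces A to a congruent diagonal form with pivots 8, 4, 0.
Counting signs: 2 positive, 1 zero.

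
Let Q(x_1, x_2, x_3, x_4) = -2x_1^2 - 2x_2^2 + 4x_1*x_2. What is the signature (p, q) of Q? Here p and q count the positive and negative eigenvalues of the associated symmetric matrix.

(0, 1)

The symmetric matrix is A = [[-2, 2, 0, 0], [2, -2, 0, 0], [0, 0, 0, 0], [0, 0, 0, 0]].
Symmetric row and column elimination reduces A to a congruent diagonal form with pivots -2, 0, 0, 0.
So there are 1 negative, 3 zero pivots.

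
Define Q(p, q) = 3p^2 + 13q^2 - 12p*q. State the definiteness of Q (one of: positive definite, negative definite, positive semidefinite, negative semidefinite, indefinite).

positive definite

The symmetric matrix is A = [[3, -6], [-6, 13]].
Row-reducing A symmetrically gives the diagonal entries 3, 1.
So there are 2 positive pivots.
Hence Q is positive definite.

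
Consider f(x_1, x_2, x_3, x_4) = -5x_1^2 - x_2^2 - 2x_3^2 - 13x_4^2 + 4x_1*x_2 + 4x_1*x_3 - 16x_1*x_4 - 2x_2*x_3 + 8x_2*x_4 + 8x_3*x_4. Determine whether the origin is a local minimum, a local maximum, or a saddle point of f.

The Hessian at the origin is H = [[-10, 4, 4, -16], [4, -2, -2, 8], [4, -2, -4, 8], [-16, 8, 8, -26]].
Row-reducing H symmetrically gives the diagonal entries -10, -2/5, -2, 6.
Counting signs: 1 positive, 3 negative.
H is indefinite, so the origin is a saddle point.

saddle point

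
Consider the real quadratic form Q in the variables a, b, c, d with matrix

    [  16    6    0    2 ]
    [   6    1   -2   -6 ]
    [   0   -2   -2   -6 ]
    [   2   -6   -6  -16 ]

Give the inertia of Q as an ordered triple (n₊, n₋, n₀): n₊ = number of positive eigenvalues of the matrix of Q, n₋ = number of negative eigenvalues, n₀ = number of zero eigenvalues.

Row-reducing A symmetrically gives the diagonal entries 16, -5/4, 6/5, 1.
That gives 3 positive, 1 negative pivots.

(3, 1, 0)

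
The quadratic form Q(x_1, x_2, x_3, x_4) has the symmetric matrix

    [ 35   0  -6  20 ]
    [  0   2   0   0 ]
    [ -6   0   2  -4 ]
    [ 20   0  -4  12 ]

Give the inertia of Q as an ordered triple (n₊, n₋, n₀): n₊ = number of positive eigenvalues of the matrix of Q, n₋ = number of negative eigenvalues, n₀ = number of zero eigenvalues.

Applying the same elementary operations to the rows and columns of A produces a congruent diagonal matrix with entries 35, 2, 34/35, 4/17.
So there are 4 positive pivots.

(4, 0, 0)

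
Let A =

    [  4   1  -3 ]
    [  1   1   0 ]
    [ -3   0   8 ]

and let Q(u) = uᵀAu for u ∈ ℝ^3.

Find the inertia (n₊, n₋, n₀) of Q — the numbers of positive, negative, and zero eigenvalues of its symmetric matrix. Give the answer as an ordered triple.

Row-reducing A symmetrically gives the diagonal entries 4, 3/4, 5.
Counting signs: 3 positive.

(3, 0, 0)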